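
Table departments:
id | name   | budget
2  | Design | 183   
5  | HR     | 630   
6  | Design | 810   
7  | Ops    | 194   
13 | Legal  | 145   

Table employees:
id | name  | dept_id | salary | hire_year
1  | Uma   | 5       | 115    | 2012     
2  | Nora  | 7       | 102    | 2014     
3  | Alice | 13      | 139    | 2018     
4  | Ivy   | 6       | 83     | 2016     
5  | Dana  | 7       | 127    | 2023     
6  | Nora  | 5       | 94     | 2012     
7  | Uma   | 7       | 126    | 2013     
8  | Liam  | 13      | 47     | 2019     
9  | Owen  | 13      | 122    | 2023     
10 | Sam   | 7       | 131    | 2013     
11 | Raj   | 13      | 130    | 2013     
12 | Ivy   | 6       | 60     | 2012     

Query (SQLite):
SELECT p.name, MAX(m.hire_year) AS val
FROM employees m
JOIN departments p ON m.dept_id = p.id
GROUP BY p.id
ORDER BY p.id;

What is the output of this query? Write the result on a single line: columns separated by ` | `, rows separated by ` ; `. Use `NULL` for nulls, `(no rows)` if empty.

HR | 2012 ; Design | 2016 ; Ops | 2023 ; Legal | 2023

Join each employees row to its departments via dept_id.
Group joined rows by departments.id; compute MAX(m.hire_year) per group.
  5: ids {1, 6} → MAX(m.hire_year)=2012
  6: ids {4, 12} → MAX(m.hire_year)=2016
  7: ids {2, 5, 7, 10} → MAX(m.hire_year)=2023
  13: ids {3, 8, 9, 11} → MAX(m.hire_year)=2023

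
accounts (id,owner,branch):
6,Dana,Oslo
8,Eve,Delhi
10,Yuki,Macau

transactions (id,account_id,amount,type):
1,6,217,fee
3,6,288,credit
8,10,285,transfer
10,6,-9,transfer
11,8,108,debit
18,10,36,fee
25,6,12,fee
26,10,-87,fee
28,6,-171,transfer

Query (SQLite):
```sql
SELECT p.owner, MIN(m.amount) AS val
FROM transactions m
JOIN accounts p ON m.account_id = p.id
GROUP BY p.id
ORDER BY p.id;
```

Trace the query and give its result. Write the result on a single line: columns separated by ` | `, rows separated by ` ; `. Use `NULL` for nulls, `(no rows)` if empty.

Dana | -171 ; Eve | 108 ; Yuki | -87

Join each transactions row to its accounts via account_id.
Group joined rows by accounts.id; compute MIN(m.amount) per group.
  6: ids {1, 3, 10, 25, 28} → MIN(m.amount)=-171
  8: ids {11} → MIN(m.amount)=108
  10: ids {8, 18, 26} → MIN(m.amount)=-87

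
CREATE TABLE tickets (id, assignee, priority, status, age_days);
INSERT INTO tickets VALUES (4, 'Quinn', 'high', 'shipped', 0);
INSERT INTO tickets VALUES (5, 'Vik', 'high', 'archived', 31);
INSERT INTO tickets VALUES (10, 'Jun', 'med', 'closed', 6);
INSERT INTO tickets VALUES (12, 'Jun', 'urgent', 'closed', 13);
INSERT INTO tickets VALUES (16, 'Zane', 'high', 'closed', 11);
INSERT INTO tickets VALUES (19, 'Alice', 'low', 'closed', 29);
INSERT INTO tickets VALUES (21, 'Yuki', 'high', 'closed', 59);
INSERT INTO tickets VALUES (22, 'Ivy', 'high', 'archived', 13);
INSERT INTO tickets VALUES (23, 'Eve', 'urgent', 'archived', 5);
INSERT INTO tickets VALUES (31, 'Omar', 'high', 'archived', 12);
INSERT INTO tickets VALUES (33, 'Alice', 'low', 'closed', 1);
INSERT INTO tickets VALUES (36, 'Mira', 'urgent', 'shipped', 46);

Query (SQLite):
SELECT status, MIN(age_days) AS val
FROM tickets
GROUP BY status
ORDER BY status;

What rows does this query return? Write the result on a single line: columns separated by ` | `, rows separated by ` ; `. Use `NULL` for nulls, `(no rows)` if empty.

Partition tickets by status; compute MIN(age_days) within each group.
  archived: ids {5, 22, 23, 31} → MIN(age_days)=5
  closed: ids {10, 12, 16, 19, 21, 33} → MIN(age_days)=1
  shipped: ids {4, 36} → MIN(age_days)=0

archived | 5 ; closed | 1 ; shipped | 0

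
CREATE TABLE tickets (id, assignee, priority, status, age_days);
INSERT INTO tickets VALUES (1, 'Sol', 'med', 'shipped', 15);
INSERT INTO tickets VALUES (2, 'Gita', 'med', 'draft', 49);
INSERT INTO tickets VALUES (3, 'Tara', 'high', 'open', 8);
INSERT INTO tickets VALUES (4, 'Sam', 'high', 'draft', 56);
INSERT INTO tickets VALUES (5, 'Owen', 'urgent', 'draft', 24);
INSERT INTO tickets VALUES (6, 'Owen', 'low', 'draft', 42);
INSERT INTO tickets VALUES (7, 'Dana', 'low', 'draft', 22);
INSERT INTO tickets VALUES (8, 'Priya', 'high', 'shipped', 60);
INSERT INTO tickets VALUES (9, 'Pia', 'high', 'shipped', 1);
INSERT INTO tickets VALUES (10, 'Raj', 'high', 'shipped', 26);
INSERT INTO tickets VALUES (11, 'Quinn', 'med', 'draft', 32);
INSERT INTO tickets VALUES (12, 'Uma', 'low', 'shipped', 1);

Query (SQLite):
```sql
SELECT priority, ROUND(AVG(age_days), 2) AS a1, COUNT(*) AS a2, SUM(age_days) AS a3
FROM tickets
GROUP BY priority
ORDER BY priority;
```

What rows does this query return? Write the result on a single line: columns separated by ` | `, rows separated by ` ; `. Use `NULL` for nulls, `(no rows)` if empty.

high | 30.2 | 5 | 151 ; low | 21.67 | 3 | 65 ; med | 32 | 3 | 96 ; urgent | 24 | 1 | 24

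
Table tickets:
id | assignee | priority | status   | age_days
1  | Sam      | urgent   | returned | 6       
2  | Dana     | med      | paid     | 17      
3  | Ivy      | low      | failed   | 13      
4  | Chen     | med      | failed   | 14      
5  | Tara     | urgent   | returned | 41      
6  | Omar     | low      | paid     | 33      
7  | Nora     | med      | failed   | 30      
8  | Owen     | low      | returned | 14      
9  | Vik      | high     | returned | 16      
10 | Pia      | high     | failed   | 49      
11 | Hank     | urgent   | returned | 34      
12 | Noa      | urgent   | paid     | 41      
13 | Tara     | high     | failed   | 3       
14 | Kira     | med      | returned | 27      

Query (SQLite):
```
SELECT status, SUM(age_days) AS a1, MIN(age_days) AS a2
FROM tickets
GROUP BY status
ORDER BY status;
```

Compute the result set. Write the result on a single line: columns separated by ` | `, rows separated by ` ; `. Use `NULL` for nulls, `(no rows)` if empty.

failed | 109 | 3 ; paid | 91 | 17 ; returned | 138 | 6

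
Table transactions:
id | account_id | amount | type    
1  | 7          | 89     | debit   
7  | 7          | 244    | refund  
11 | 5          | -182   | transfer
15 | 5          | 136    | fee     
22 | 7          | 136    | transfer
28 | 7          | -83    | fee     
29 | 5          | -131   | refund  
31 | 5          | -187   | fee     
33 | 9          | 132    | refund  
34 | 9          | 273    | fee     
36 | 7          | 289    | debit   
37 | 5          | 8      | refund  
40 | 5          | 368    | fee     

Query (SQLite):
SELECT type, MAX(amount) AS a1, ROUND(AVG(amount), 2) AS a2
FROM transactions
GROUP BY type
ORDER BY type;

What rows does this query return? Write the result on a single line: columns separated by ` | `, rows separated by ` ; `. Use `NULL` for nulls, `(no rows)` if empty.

debit | 289 | 189 ; fee | 368 | 101.4 ; refund | 244 | 63.25 ; transfer | 136 | -23

Group transactions by type.
Per group compute: MAX(amount), ROUND(AVG(amount), 2).
  debit: ids {1, 36} → MAX(amount)=289, ROUND(AVG(amount), 2)=189
  fee: ids {15, 28, 31, 34, 40} → MAX(amount)=368, ROUND(AVG(amount), 2)=101.4
  refund: ids {7, 29, 33, 37} → MAX(amount)=244, ROUND(AVG(amount), 2)=63.25
  transfer: ids {11, 22} → MAX(amount)=136, ROUND(AVG(amount), 2)=-23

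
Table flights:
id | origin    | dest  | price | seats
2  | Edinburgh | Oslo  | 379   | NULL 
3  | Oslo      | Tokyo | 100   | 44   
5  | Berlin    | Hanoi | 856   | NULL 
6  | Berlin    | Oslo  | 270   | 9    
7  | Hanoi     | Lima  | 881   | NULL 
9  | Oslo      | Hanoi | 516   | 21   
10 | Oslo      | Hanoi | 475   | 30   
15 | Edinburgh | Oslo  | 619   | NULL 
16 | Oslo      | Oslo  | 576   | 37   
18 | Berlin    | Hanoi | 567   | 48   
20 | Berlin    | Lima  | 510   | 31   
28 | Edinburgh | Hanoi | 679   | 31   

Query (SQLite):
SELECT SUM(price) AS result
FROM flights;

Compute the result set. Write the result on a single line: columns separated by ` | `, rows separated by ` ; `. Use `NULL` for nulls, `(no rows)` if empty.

All price values: [379, 100, 856, 270, 881, 516, 475, 619, 576, 567, 510, 679].
SUM of non-NULL values = 6428.

6428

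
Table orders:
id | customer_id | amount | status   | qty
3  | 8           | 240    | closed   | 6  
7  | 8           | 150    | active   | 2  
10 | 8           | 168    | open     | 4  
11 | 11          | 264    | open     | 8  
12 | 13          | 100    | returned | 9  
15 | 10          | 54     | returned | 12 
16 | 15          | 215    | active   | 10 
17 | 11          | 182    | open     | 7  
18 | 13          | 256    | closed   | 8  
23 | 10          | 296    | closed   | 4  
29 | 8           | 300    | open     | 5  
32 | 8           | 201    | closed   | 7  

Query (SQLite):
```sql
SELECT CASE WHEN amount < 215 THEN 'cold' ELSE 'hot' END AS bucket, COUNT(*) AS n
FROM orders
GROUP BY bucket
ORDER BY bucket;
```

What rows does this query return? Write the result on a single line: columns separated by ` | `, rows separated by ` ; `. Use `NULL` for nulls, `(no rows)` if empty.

cold | 6 ; hot | 6

Bucket rows by amount < 215 → 'cold' else 'hot'; count each bucket.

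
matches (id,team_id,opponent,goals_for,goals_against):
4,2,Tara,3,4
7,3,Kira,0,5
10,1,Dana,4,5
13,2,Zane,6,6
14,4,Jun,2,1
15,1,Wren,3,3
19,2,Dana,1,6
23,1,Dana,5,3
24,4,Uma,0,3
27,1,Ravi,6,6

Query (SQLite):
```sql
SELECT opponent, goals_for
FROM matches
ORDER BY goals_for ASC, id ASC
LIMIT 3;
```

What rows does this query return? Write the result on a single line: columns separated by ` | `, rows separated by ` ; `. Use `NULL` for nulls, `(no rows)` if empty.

Sort by goals_for asc, tiebreak id asc: (0, id=7), (0, id=24), (1, id=19), (2, id=14), (3, id=4), (3, id=15) …. Take first 3.

Kira | 0 ; Uma | 0 ; Dana | 1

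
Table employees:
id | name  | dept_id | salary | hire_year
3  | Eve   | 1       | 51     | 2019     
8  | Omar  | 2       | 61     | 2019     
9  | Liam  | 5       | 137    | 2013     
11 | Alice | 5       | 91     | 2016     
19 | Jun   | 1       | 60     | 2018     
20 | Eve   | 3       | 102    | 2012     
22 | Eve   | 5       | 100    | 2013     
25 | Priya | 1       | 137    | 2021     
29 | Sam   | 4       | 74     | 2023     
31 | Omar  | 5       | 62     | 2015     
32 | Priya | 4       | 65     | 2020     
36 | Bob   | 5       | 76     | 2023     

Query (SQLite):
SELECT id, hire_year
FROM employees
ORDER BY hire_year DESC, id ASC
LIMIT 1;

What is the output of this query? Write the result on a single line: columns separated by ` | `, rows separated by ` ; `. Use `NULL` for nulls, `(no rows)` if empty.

29 | 2023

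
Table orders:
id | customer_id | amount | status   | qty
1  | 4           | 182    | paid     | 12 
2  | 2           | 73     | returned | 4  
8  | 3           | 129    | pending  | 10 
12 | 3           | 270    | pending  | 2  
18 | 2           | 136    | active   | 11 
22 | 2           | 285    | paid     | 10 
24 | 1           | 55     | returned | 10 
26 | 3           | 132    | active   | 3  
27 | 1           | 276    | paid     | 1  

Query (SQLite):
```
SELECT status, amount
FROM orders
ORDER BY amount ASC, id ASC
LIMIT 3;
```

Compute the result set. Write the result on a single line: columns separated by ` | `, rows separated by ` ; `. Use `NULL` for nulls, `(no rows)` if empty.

Sort by amount asc, tiebreak id asc: (55, id=24), (73, id=2), (129, id=8), (132, id=26), (136, id=18), (182, id=1) …. Take first 3.

returned | 55 ; returned | 73 ; pending | 129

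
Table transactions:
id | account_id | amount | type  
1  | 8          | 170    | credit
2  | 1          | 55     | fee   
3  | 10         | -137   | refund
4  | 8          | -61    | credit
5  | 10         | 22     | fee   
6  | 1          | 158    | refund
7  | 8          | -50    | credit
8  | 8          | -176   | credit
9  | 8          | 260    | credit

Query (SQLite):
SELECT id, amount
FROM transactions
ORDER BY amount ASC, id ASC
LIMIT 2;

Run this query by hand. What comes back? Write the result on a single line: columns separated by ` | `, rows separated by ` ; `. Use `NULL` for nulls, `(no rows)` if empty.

Sort by amount asc, tiebreak id asc: (-176, id=8), (-137, id=3), (-61, id=4), (-50, id=7), (22, id=5) …. Take first 2.

8 | -176 ; 3 | -137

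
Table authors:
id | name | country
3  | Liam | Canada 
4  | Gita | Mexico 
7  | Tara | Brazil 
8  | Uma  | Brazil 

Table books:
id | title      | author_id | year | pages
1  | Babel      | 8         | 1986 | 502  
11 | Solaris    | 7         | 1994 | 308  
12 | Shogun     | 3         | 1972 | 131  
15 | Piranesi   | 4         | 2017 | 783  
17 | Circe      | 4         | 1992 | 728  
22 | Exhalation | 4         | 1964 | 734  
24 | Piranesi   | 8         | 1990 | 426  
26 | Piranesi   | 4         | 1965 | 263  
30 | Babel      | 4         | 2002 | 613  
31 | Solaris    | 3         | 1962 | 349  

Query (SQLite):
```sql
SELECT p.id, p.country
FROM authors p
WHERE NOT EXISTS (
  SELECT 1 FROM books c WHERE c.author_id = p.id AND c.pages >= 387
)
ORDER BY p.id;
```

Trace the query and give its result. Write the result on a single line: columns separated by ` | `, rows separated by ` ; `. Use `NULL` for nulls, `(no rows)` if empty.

3 | Canada ; 7 | Brazil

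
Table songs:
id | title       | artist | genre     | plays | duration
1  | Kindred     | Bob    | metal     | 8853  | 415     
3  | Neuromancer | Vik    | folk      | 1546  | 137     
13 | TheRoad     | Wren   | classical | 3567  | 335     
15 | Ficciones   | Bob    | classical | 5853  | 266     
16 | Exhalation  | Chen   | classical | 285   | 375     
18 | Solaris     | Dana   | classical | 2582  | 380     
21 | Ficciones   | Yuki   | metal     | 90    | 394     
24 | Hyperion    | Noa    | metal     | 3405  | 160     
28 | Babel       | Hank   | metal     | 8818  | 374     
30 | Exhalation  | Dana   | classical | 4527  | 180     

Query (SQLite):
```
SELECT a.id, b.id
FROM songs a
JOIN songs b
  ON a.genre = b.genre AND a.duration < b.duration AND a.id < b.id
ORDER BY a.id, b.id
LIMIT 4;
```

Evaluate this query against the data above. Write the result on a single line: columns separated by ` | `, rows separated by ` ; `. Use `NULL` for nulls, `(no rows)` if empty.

Pairs (a,b) with same genre, a.duration < b.duration, a.id < b.id.
genre groups: classical:{13,15,16,18,30} folk:{3} metal:{1,21,24,28}
Ordered by (a.id, b.id); first 4.

13 | 16 ; 13 | 18 ; 15 | 16 ; 15 | 18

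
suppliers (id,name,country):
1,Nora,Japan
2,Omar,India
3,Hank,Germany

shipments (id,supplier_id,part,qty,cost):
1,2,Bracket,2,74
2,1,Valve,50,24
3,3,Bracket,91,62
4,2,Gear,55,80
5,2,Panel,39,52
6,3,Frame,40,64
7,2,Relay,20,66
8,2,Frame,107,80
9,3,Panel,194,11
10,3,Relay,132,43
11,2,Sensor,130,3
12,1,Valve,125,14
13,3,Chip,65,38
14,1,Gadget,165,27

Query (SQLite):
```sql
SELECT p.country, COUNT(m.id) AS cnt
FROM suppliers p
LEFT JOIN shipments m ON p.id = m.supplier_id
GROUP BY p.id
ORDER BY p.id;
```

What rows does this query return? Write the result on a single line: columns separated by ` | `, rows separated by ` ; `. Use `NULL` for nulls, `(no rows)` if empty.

Japan | 3 ; India | 6 ; Germany | 5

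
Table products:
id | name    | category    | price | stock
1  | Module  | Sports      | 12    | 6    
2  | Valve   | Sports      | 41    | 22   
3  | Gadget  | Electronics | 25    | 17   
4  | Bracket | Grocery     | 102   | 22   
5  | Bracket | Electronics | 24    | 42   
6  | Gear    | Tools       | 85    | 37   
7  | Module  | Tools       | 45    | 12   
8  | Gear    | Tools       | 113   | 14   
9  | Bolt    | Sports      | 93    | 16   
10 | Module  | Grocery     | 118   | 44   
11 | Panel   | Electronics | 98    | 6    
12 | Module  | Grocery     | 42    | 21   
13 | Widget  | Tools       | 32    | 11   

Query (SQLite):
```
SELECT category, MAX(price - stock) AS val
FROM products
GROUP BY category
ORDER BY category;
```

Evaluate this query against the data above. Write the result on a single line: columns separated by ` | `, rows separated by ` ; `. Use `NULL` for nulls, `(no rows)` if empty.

Electronics | 92 ; Grocery | 80 ; Sports | 77 ; Tools | 99

For each row compute price - stock.
Group by category; take MAX of the expression per group.
  Electronics: ids {3, 5, 11} → MAX(price - stock)=92
  Grocery: ids {4, 10, 12} → MAX(price - stock)=80
  Sports: ids {1, 2, 9} → MAX(price - stock)=77
  Tools: ids {6, 7, 8, 13} → MAX(price - stock)=99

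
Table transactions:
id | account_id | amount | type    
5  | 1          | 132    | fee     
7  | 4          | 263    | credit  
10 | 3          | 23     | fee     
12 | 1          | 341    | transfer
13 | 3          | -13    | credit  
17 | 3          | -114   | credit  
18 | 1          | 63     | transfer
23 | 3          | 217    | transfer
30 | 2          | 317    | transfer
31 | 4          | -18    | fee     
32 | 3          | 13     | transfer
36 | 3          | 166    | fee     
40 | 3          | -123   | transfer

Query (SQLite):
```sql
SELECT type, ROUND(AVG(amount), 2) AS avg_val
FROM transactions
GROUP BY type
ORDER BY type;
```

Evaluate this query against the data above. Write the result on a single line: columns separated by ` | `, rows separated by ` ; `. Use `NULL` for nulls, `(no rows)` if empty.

Partition transactions by type; compute ROUND(AVG(amount), 2) within each group.
  credit: ids {7, 13, 17} → ROUND(AVG(amount), 2)=45.33
  fee: ids {5, 10, 31, 36} → ROUND(AVG(amount), 2)=75.75
  transfer: ids {12, 18, 23, 30, 32, 40} → ROUND(AVG(amount), 2)=138

credit | 45.33 ; fee | 75.75 ; transfer | 138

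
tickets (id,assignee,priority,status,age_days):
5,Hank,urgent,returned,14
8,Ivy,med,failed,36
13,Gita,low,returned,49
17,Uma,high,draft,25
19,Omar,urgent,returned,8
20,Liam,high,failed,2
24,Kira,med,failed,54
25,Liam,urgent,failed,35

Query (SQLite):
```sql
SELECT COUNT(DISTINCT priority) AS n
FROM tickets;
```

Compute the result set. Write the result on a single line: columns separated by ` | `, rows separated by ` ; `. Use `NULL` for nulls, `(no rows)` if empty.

4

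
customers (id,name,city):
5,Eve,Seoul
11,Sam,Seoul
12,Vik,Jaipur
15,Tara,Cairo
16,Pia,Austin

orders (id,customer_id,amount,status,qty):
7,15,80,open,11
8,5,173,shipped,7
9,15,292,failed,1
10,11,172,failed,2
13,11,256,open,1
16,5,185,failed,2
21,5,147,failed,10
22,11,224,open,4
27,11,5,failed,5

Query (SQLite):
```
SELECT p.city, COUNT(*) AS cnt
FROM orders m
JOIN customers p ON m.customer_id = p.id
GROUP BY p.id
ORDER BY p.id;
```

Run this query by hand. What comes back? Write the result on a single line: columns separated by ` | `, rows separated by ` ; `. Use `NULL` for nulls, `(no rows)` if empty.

Seoul | 3 ; Seoul | 4 ; Cairo | 2

Join each orders row to its customers via customer_id.
Group joined rows by customers.id; compute COUNT(*) per group.
  5: ids {8, 16, 21} → COUNT(*)=3
  11: ids {10, 13, 22, 27} → COUNT(*)=4
  15: ids {7, 9} → COUNT(*)=2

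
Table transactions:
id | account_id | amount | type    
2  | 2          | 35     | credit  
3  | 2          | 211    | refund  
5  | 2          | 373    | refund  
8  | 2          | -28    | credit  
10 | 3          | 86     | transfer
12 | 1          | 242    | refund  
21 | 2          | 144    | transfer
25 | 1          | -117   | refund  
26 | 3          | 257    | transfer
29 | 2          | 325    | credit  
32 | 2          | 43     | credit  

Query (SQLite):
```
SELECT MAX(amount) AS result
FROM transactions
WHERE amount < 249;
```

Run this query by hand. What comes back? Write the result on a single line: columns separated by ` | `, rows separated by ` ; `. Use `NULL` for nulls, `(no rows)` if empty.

242

Rows where amount < 249 → amount values: [35, 211, -28, 86, 242, 144, -117, 43].
MAX of non-NULL values = 242.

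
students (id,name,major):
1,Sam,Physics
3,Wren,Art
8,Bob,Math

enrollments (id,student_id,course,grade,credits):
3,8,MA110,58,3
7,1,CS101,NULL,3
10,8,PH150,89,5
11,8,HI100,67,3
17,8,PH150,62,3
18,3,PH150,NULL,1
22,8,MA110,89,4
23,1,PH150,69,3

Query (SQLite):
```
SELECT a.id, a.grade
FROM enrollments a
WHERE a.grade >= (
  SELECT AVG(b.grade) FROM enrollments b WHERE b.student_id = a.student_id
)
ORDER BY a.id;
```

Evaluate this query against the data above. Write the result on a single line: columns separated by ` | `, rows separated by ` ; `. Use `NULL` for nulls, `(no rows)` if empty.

For each enrollments row a, compute AVG(grade) over rows sharing a.student_id.
Keep row a if a.grade >= that per-group AVG.
  student_id=1: AVG(grade) = 69.0
  student_id=3: AVG(grade) = NULL
  student_id=8: AVG(grade) = 73.0

10 | 89 ; 22 | 89 ; 23 | 69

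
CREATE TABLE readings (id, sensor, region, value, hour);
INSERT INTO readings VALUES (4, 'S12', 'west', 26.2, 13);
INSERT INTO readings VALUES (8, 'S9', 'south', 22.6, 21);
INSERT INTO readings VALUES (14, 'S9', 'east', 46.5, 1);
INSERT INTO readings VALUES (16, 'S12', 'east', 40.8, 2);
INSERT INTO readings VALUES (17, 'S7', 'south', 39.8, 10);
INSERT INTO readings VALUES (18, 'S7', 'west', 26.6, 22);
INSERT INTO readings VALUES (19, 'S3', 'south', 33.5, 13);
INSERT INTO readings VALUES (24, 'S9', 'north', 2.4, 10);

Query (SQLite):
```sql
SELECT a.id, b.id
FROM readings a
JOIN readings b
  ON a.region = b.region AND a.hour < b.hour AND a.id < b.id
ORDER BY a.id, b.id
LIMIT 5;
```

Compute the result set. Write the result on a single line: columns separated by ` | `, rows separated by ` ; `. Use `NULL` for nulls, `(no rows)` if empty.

Pairs (a,b) with same region, a.hour < b.hour, a.id < b.id.
region groups: east:{14,16} north:{24} south:{8,17,19} west:{4,18}
Ordered by (a.id, b.id); first 5.

4 | 18 ; 14 | 16 ; 17 | 19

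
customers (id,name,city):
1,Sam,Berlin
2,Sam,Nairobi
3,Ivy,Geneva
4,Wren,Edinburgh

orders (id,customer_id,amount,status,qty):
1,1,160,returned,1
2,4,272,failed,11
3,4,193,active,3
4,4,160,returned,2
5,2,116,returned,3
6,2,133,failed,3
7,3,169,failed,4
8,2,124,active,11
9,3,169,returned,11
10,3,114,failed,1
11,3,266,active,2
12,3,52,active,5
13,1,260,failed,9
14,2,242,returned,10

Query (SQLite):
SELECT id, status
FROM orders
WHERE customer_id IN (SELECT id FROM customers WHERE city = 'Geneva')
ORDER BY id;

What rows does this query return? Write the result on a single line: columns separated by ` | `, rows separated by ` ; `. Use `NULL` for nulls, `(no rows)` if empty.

Inner query: customers.id where city = 'Geneva'.
Outer: keep orders rows whose customer_id is in that set.
Inner query → {3}

7 | failed ; 9 | returned ; 10 | failed ; 11 | active ; 12 | active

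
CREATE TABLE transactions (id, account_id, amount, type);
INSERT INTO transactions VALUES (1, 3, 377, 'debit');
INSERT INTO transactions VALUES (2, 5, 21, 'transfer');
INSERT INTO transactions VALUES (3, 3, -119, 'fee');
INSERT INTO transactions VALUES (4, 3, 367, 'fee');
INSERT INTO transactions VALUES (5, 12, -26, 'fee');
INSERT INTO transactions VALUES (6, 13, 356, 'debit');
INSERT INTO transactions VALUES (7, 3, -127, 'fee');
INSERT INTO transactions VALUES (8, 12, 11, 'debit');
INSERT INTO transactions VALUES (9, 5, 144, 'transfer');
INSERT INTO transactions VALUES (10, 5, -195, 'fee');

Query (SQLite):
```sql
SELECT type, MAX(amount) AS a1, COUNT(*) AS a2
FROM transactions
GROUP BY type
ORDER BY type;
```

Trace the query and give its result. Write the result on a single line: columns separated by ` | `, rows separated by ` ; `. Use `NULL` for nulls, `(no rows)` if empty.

Group transactions by type.
Per group compute: MAX(amount), COUNT(*).
  debit: ids {1, 6, 8} → MAX(amount)=377, COUNT(*)=3
  fee: ids {3, 4, 5, 7, 10} → MAX(amount)=367, COUNT(*)=5
  transfer: ids {2, 9} → MAX(amount)=144, COUNT(*)=2

debit | 377 | 3 ; fee | 367 | 5 ; transfer | 144 | 2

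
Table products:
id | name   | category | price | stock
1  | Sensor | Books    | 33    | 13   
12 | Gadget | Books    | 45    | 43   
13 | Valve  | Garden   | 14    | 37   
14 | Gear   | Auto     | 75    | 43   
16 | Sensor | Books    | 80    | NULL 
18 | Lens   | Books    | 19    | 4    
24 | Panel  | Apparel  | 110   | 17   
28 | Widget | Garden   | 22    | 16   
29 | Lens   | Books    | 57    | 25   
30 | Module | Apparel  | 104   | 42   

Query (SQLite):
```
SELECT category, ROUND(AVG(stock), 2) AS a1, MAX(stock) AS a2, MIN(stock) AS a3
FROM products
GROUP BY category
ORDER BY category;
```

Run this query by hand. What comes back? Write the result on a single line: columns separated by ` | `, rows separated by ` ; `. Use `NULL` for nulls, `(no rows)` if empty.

Group products by category.
Per group compute: ROUND(AVG(stock), 2), MAX(stock), MIN(stock).
  Apparel: ids {24, 30} → ROUND(AVG(stock), 2)=29.5, MAX(stock)=42, MIN(stock)=17
  Auto: ids {14} → ROUND(AVG(stock), 2)=43, MAX(stock)=43, MIN(stock)=43
  Books: ids {1, 12, 16, 18, 29} → ROUND(AVG(stock), 2)=21.25, MAX(stock)=43, MIN(stock)=4
  Garden: ids {13, 28} → ROUND(AVG(stock), 2)=26.5, MAX(stock)=37, MIN(stock)=16

Apparel | 29.5 | 42 | 17 ; Auto | 43 | 43 | 43 ; Books | 21.25 | 43 | 4 ; Garden | 26.5 | 37 | 16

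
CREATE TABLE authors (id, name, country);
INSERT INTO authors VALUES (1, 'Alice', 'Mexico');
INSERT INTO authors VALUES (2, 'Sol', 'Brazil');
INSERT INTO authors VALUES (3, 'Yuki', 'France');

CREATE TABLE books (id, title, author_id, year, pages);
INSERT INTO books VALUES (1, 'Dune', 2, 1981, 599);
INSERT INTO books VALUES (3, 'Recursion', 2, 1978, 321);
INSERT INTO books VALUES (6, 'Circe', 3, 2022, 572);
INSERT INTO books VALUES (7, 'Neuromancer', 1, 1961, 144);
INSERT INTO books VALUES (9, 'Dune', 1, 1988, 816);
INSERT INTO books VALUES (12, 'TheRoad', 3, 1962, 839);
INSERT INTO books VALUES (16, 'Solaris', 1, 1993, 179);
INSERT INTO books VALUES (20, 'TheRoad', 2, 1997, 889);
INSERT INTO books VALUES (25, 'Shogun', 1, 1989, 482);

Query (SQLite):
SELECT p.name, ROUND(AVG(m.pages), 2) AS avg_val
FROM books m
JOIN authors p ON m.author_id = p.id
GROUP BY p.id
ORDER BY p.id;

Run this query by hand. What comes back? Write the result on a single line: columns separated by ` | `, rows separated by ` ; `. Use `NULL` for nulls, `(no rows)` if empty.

Join each books row to its authors via author_id.
Group joined rows by authors.id; compute ROUND(AVG(m.pages), 2) per group.
  1: ids {7, 9, 16, 25} → ROUND(AVG(m.pages), 2)=405.25
  2: ids {1, 3, 20} → ROUND(AVG(m.pages), 2)=603
  3: ids {6, 12} → ROUND(AVG(m.pages), 2)=705.5

Alice | 405.25 ; Sol | 603 ; Yuki | 705.5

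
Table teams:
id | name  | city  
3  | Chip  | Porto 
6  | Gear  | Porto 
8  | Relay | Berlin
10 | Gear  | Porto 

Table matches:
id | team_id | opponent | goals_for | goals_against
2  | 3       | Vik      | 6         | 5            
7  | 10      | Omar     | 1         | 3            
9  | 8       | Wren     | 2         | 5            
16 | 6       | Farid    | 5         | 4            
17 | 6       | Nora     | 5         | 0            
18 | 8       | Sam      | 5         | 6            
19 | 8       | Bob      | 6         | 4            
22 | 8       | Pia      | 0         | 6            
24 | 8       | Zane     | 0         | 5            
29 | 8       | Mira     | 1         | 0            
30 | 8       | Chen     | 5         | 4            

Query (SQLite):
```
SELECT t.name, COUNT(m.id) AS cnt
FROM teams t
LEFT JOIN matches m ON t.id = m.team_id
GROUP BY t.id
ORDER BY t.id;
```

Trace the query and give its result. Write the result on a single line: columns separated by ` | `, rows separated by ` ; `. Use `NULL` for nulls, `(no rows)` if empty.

Chip | 1 ; Gear | 2 ; Relay | 7 ; Gear | 1

LEFT JOIN keeps every teams row; unmatched ones get NULL for matches columns.
Group by teams.id and compute COUNT(m.id). COUNT(col) of an all-NULL group is 0.
  3: ids {2} → COUNT(m.id)=1
  6: ids {16, 17} → COUNT(m.id)=2
  8: ids {9, 18, 19, 22, 24, 29, 30} → COUNT(m.id)=7
  10: ids {7} → COUNT(m.id)=1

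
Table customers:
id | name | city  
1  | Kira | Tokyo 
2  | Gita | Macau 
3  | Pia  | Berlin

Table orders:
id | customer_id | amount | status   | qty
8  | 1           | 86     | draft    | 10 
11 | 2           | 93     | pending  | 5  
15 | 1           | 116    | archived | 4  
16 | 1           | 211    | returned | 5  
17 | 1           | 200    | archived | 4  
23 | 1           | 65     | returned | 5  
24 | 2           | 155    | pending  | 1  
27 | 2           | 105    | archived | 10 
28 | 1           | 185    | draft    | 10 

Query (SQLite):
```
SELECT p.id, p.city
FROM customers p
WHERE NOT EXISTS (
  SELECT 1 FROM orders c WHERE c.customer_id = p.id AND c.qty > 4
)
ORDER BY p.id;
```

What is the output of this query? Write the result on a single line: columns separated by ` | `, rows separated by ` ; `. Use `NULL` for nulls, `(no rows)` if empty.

3 | Berlin

For each customers row, check whether any orders with matching customer_id has qty > 4.
Keep rows where that is false.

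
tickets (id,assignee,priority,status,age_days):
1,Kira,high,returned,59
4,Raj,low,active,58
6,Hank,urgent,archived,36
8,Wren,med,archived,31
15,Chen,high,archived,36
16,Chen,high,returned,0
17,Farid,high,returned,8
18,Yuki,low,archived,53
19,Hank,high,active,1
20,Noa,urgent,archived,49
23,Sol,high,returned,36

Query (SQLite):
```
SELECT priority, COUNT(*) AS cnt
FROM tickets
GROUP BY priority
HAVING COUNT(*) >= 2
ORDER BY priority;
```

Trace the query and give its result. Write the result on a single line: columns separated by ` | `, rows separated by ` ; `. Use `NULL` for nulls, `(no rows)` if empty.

Partition tickets by priority; compute COUNT(*) within each group.
HAVING: keep groups with count ≥ 2.
  high: ids {1, 15, 16, 17, 19, 23} → COUNT(*)=6
  low: ids {4, 18} → COUNT(*)=2
  med: ids {8} → COUNT(*)=1
  urgent: ids {6, 20} → COUNT(*)=2

high | 6 ; low | 2 ; urgent | 2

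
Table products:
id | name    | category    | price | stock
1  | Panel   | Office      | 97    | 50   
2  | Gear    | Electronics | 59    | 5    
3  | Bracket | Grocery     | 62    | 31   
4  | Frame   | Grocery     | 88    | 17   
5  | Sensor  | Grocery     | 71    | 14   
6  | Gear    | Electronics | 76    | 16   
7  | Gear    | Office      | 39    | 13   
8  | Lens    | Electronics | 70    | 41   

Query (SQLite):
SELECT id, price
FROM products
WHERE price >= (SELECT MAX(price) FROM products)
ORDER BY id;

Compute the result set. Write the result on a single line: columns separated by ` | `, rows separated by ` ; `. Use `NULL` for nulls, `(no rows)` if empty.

Scalar subquery: MAX(price) over all products rows = 97.
Keep rows where price >= that value.

1 | 97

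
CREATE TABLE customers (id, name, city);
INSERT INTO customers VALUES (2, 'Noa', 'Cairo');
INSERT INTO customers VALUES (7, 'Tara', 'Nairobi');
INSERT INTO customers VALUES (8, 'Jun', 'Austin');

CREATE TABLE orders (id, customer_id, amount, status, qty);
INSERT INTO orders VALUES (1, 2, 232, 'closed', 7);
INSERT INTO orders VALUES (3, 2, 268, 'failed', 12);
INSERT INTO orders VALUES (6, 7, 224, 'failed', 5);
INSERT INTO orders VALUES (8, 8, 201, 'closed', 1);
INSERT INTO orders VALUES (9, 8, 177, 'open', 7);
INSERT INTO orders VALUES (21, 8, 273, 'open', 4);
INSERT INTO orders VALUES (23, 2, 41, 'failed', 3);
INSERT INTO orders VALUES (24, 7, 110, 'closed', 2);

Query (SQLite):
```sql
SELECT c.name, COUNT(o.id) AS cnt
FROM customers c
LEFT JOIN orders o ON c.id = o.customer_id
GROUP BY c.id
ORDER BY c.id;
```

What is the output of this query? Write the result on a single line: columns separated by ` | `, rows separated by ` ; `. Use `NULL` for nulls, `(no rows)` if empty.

LEFT JOIN keeps every customers row; unmatched ones get NULL for orders columns.
Group by customers.id and compute COUNT(o.id). COUNT(col) of an all-NULL group is 0.
  2: ids {1, 3, 23} → COUNT(o.id)=3
  7: ids {6, 24} → COUNT(o.id)=2
  8: ids {8, 9, 21} → COUNT(o.id)=3

Noa | 3 ; Tara | 2 ; Jun | 3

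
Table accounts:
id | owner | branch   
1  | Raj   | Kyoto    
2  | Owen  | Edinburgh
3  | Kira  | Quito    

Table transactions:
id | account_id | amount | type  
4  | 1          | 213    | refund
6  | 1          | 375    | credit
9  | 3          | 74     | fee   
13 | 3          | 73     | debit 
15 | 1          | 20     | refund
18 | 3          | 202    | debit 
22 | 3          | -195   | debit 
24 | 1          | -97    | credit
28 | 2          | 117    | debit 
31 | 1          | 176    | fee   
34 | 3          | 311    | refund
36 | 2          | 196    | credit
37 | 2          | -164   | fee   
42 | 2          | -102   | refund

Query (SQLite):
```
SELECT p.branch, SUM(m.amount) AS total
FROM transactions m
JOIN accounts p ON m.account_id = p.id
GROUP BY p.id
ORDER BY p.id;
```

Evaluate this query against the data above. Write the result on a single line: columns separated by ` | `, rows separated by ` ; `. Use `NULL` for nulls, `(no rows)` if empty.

Join each transactions row to its accounts via account_id.
Group joined rows by accounts.id; compute SUM(m.amount) per group.
  1: ids {4, 6, 15, 24, 31} → SUM(m.amount)=687
  2: ids {28, 36, 37, 42} → SUM(m.amount)=47
  3: ids {9, 13, 18, 22, 34} → SUM(m.amount)=465

Kyoto | 687 ; Edinburgh | 47 ; Quito | 465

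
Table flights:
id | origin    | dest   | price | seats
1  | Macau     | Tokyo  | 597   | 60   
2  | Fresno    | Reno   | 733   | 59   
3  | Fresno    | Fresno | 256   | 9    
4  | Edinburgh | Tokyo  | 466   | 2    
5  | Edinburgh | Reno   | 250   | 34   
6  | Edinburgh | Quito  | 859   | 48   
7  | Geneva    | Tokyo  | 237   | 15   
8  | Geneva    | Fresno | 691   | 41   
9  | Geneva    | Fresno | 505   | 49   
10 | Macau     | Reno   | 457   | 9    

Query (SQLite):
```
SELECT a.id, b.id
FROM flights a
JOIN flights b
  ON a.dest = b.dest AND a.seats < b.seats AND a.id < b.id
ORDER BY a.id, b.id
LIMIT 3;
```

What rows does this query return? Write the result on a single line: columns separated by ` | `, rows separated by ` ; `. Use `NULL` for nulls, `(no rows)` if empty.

3 | 8 ; 3 | 9 ; 4 | 7

Pairs (a,b) with same dest, a.seats < b.seats, a.id < b.id.
dest groups: Fresno:{3,8,9} Quito:{6} Reno:{2,5,10} Tokyo:{1,4,7}
Ordered by (a.id, b.id); first 3.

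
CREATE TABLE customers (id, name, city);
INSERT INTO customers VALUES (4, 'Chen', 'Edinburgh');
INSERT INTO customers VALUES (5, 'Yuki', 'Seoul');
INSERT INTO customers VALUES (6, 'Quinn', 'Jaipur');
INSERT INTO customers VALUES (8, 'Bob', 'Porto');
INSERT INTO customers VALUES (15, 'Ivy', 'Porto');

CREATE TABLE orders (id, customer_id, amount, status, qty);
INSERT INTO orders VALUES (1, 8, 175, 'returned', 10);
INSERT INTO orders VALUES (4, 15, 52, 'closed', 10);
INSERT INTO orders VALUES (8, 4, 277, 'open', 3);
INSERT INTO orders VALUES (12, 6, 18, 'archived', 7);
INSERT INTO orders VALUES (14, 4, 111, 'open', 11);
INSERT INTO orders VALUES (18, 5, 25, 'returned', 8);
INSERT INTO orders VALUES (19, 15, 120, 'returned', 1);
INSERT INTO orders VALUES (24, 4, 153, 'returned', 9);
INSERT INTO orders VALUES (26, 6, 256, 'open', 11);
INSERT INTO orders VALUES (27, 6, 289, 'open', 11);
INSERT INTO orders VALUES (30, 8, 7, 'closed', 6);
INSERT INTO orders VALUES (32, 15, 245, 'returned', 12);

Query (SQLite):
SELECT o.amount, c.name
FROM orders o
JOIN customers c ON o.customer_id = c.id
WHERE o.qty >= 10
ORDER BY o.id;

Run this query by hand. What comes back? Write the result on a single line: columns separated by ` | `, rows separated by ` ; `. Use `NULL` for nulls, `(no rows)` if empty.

Each orders row matches the customers row where customer_id = customers.id.
Then keep rows with o.qty >= 10.

175 | Bob ; 52 | Ivy ; 111 | Chen ; 256 | Quinn ; 289 | Quinn ; 245 | Ivy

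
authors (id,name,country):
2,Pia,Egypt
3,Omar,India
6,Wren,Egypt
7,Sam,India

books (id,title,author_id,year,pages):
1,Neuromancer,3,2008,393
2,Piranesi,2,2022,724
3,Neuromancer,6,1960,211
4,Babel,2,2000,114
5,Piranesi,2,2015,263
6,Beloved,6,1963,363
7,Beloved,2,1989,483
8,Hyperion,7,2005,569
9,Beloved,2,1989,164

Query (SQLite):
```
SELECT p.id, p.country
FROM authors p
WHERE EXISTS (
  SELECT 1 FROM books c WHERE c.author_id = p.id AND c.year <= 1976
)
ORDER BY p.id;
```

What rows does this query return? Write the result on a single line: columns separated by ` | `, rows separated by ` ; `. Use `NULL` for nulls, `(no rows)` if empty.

For each authors row, check whether any books with matching author_id has year <= 1976.
Keep rows where that is true.

6 | Egypt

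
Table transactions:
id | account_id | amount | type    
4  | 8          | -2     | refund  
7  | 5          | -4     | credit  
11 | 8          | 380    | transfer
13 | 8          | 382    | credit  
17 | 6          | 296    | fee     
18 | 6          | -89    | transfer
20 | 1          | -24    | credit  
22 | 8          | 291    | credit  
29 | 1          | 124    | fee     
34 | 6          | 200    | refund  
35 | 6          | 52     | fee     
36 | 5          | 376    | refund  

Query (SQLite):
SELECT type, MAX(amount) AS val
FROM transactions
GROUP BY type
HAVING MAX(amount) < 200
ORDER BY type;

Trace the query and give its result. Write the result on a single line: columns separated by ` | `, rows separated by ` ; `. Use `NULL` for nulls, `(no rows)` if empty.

(no rows)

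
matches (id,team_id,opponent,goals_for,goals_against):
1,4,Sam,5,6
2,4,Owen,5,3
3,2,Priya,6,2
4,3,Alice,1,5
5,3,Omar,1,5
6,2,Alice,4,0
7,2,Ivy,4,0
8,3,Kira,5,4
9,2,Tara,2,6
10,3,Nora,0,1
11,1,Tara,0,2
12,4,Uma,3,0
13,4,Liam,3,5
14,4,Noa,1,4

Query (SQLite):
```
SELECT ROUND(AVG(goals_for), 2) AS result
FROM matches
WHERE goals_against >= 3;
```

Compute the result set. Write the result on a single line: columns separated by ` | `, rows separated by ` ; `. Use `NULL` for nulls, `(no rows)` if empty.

Rows where goals_against >= 3 → goals_for values: [5, 5, 1, 1, 5, 2, 3, 1].
AVG = 23 / 8 (rounded to 2 dp).

2.88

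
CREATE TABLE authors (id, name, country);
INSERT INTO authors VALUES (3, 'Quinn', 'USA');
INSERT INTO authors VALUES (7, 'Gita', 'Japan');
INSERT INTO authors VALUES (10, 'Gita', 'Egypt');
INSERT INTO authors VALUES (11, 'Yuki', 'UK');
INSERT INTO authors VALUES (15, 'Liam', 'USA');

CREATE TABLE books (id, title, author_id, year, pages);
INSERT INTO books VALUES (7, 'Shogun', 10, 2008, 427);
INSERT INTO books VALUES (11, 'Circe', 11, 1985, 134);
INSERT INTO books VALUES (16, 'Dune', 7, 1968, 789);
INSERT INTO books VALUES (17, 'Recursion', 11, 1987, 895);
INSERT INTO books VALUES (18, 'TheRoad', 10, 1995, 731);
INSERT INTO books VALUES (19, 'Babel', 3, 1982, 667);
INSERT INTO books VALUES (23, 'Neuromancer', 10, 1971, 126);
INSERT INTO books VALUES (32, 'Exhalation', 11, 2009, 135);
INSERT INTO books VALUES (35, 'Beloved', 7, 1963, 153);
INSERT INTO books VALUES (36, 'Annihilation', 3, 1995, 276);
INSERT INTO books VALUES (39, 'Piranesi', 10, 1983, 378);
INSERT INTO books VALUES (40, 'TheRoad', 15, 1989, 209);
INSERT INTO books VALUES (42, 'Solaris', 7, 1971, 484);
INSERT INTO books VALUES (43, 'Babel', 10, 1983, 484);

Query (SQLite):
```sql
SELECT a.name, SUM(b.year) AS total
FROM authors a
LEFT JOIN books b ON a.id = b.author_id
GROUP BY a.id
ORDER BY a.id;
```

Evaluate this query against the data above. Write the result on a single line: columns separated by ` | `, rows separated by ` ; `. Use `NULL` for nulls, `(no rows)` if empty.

Quinn | 3977 ; Gita | 5902 ; Gita | 9940 ; Yuki | 5981 ; Liam | 1989

LEFT JOIN keeps every authors row; unmatched ones get NULL for books columns.
Group by authors.id and compute SUM(b.year). SUM over an all-NULL group is NULL.
  3: ids {19, 36} → SUM(b.year)=3977
  7: ids {16, 35, 42} → SUM(b.year)=5902
  10: ids {7, 18, 23, 39, 43} → SUM(b.year)=9940
  11: ids {11, 17, 32} → SUM(b.year)=5981
  15: ids {40} → SUM(b.year)=1989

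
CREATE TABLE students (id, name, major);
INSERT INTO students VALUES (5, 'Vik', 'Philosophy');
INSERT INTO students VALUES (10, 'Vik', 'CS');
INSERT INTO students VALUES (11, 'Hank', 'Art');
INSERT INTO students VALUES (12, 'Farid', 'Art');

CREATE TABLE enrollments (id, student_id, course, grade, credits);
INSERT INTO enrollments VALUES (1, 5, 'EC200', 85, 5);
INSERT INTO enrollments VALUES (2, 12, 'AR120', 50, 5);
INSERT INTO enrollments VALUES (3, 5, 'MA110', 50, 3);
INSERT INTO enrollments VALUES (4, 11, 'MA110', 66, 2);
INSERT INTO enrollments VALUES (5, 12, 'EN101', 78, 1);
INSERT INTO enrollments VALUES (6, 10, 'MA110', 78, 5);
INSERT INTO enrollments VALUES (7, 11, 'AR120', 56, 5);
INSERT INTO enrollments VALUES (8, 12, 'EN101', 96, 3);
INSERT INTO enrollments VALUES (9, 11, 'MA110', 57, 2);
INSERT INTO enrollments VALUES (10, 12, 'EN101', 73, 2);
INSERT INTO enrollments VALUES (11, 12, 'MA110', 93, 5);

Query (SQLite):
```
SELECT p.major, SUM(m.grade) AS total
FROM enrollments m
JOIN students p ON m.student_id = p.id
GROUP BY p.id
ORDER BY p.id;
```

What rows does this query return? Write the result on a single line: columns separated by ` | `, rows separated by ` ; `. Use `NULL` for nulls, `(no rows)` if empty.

Join each enrollments row to its students via student_id.
Group joined rows by students.id; compute SUM(m.grade) per group.
  5: ids {1, 3} → SUM(m.grade)=135
  10: ids {6} → SUM(m.grade)=78
  11: ids {4, 7, 9} → SUM(m.grade)=179
  12: ids {2, 5, 8, 10, 11} → SUM(m.grade)=390

Philosophy | 135 ; CS | 78 ; Art | 179 ; Art | 390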